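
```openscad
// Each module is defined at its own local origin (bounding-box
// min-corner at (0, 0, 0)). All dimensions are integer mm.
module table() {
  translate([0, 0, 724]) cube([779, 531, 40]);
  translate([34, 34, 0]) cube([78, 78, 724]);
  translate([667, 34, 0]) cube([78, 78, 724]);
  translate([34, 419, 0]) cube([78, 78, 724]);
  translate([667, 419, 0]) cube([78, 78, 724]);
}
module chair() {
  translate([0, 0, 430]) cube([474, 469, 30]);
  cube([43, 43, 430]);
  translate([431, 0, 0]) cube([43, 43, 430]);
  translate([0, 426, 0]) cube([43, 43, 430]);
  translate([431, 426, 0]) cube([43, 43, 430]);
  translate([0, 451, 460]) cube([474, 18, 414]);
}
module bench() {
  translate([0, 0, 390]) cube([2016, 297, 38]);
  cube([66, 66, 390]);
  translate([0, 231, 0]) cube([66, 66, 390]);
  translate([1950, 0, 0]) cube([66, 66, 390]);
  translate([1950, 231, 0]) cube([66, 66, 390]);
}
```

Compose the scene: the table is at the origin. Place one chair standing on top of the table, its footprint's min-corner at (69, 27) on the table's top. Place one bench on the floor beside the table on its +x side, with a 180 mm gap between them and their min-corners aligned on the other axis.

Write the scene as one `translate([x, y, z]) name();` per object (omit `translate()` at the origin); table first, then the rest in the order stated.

table();
translate([69, 27, 764]) chair();
translate([959, 0, 0]) bench();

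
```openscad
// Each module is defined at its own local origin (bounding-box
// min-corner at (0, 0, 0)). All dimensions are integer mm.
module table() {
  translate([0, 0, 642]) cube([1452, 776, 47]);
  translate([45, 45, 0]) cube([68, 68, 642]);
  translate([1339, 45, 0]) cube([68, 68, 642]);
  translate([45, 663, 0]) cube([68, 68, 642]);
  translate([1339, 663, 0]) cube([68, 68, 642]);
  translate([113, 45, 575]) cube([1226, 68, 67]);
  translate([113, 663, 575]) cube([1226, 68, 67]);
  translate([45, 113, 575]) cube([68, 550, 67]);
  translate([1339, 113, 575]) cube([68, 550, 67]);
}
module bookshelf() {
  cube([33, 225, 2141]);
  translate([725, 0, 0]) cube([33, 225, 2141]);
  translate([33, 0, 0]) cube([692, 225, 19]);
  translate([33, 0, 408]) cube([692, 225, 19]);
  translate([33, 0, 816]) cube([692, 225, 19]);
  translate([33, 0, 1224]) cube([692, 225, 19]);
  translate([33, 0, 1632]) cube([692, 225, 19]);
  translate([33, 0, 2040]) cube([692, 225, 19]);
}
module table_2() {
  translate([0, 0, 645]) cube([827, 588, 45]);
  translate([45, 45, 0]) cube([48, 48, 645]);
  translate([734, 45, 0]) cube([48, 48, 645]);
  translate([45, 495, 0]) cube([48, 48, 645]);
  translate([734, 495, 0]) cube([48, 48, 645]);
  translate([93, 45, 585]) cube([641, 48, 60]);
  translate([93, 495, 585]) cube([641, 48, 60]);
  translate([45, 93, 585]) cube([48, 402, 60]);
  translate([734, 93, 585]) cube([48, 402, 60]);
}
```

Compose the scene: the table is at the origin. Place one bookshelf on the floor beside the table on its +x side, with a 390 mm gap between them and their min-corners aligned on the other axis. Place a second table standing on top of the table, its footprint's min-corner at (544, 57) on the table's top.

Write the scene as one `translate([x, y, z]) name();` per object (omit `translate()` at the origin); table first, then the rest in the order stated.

table();
translate([1842, 0, 0]) bookshelf();
translate([544, 57, 689]) table_2();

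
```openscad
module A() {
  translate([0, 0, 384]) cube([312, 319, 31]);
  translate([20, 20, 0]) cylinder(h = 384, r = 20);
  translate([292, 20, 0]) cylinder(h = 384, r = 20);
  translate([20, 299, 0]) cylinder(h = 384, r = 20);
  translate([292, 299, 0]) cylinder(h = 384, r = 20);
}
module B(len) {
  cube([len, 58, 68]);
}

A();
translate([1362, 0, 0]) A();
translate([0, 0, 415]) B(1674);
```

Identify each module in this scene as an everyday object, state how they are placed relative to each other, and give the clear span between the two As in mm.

A is a stool. B is a beam. A beam spans the tops of two stools. The clear span between the two stools is 1050 mm.

Second stool starts at x = 1362; first ends at x = 312; clear span = 1362 − 312 = 1050 mm.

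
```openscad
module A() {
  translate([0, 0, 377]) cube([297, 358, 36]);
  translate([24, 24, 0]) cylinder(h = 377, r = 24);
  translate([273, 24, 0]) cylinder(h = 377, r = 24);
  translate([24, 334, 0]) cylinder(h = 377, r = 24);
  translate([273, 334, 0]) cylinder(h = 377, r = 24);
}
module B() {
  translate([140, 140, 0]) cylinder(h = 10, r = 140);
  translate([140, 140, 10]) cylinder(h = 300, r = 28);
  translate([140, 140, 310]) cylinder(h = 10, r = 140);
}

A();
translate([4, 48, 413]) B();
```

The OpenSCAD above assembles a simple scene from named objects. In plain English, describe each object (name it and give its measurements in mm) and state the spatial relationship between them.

A is a simple wooden stool: a rectangular seat 297 mm (x) by 358 mm (y), 36 mm thick, top face at z = 413 mm, on four round legs, each 48 mm in diameter. The legs rest on z = 0, each leg's axis is inset half a diameter from the nearest pair of seat edges (so the leg's bounding box is flush with the corner).

B is a spool: two coaxial disc flanges of radius 140 mm and thickness 10 mm, joined by a core cylinder of radius 28 mm and height 300 mm. The lower flange rests on z = 0 and the three cylinders share a vertical axis.

The spool is on top of the stool.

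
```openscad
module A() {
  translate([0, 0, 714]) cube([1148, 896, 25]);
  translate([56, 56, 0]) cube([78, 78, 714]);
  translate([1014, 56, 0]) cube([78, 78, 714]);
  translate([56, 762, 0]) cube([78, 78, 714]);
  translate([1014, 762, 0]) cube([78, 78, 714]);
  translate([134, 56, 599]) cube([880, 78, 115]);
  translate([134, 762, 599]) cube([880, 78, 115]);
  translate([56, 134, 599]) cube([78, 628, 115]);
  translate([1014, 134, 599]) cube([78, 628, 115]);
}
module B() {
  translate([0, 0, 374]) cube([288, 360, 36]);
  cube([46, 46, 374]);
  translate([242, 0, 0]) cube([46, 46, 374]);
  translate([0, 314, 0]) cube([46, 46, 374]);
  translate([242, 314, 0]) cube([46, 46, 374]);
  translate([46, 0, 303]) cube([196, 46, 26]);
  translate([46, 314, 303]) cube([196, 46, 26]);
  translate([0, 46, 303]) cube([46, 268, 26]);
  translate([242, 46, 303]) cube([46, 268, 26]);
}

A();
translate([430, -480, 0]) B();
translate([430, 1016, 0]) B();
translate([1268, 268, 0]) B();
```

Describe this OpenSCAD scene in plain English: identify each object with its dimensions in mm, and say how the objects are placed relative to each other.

A is a table: top 1148 mm (x) × 896 mm (y), 25 mm thick, upper face at z = 739 mm, on four 78×78 mm square legs, each inset 56 mm from the nearest pair of top edges, running from z = 0 to the bottom of the top. Four apron rails, 78 mm thick and 115 mm tall, run between adjacent legs with their top edges flush with the underside of the top and their outer faces flush with the legs' outer faces.

B is a simple wooden stool: a rectangular seat 288 mm (x) by 360 mm (y), 36 mm thick, top face at z = 410 mm, on four square legs, each 46×46 mm in cross-section. The legs rest on z = 0, each flush with a corner of the seat. Four stretchers, 46 mm wide and 26 mm tall, connect adjacent legs with their undersides at z = 303 mm, each running between the inner faces of the legs it joins and aligned with the legs' outer faces on the other axis.

Three stools sit around the table at the −y, +y, +x sides.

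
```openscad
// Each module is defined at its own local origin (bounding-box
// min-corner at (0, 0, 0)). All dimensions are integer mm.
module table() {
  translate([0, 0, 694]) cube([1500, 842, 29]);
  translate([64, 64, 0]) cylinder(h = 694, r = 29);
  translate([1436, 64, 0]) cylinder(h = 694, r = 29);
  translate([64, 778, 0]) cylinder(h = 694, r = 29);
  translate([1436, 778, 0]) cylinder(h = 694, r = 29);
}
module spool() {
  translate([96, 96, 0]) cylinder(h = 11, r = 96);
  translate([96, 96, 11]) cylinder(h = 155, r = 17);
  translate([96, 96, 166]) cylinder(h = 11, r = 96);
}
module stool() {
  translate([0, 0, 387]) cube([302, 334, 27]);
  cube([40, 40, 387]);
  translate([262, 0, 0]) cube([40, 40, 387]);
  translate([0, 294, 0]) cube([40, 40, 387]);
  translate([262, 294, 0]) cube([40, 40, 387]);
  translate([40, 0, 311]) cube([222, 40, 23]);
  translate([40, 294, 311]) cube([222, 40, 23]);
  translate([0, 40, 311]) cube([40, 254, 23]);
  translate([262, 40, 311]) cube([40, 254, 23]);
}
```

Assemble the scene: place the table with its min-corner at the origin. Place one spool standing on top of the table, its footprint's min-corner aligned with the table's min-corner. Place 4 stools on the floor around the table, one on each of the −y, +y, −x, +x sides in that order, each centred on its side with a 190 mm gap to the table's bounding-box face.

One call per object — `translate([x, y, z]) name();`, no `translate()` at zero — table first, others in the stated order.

table();
translate([0, 0, 723]) spool();
translate([599, -524, 0]) stool();
translate([599, 1032, 0]) stool();
translate([-492, 254, 0]) stool();
translate([1690, 254, 0]) stool();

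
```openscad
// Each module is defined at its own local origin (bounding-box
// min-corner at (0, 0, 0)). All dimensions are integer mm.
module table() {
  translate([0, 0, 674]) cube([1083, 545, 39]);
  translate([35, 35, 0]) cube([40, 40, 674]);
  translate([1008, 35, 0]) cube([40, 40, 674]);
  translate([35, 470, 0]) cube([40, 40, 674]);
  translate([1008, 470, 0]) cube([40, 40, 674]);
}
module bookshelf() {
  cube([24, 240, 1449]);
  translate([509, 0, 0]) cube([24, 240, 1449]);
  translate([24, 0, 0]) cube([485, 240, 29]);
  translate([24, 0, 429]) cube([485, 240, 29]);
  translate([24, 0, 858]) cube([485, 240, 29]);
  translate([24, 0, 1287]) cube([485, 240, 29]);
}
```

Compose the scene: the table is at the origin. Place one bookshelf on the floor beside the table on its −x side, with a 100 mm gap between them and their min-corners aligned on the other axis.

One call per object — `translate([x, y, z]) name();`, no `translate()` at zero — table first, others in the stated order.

table();
translate([-633, 0, 0]) bookshelf();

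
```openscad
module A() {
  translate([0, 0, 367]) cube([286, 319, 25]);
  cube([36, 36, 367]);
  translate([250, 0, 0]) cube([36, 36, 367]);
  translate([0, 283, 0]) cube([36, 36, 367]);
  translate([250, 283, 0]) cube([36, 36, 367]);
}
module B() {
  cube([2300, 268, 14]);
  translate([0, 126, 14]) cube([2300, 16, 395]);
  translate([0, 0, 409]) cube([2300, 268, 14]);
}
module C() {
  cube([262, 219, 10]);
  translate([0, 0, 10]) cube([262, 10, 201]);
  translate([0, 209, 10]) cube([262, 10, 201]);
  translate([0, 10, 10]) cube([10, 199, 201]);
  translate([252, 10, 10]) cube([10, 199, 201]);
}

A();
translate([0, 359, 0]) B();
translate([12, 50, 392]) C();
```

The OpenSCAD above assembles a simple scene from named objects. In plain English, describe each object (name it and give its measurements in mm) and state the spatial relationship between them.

A is a simple wooden stool: a rectangular seat 286 mm (x) by 319 mm (y), 25 mm thick, top face at z = 392 mm, on four square legs, each 36×36 mm in cross-section. The legs rest on z = 0, each flush with a corner of the seat.

B is an I-beam lying along x, 2300 mm long. Overall section height 423 mm. Two flanges 268 mm wide (y) and 14 mm thick, one on the floor and one at the top; a web 16 mm thick runs between them, centred on the flange width.

C is an open storage box with external size 262×219×211 mm and wall thickness 10 mm (the base is also 10 mm thick). The base covers the whole footprint; the four walls stand on the base, with the y-facing walls full-width and the x-facing walls fitting between their inner faces.

The I-beam is on the floor beside the stool on its +y side. The open box is on top of the stool, centred.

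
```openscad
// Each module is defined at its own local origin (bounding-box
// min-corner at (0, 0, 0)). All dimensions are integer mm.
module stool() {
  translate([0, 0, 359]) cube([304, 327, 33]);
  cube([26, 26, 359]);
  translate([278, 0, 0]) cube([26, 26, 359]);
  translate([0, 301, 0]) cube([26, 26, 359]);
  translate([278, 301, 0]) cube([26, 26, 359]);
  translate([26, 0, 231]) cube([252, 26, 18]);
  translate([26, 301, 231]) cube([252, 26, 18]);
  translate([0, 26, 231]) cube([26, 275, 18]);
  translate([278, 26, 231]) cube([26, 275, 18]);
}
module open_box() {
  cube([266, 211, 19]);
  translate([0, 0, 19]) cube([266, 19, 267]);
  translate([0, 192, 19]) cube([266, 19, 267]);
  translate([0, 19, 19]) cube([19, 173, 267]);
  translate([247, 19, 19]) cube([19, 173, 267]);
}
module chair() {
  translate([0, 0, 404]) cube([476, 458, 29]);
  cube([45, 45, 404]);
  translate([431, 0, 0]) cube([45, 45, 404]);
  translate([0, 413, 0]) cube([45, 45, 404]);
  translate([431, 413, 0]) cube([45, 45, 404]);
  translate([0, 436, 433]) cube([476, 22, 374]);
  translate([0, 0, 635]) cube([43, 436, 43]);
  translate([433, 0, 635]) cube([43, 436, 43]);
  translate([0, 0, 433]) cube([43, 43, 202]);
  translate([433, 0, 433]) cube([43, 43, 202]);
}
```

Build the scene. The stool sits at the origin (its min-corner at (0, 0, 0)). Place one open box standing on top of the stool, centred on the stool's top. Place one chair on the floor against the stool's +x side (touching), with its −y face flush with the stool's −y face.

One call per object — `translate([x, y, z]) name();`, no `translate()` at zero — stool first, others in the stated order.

stool();
translate([19, 58, 392]) open_box();
translate([304, 0, 0]) chair();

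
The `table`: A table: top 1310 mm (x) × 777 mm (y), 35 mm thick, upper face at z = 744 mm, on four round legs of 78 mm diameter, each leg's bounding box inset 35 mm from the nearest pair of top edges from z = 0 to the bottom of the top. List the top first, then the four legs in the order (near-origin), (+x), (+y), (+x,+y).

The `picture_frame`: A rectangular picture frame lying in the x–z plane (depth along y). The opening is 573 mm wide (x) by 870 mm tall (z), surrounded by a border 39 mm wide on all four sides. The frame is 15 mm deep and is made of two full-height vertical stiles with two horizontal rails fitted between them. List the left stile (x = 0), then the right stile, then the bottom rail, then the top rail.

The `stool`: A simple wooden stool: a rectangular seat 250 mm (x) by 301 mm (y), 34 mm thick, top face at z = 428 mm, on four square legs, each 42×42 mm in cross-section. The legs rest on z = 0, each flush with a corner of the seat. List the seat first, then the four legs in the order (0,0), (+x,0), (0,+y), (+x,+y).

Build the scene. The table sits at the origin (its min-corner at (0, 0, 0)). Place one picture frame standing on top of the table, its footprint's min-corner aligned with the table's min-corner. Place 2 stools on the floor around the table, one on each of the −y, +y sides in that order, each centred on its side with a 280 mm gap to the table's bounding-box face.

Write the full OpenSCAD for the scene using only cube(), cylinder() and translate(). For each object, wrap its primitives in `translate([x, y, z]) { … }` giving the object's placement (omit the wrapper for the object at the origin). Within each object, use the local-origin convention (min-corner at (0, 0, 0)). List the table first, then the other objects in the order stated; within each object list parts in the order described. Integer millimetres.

translate([0, 0, 709]) cube([1310, 777, 35]);
translate([74, 74, 0]) cylinder(h = 709, r = 39);
translate([1236, 74, 0]) cylinder(h = 709, r = 39);
translate([74, 703, 0]) cylinder(h = 709, r = 39);
translate([1236, 703, 0]) cylinder(h = 709, r = 39);
translate([0, 0, 744]) {
  cube([39, 15, 948]);
  translate([612, 0, 0]) cube([39, 15, 948]);
  translate([39, 0, 0]) cube([573, 15, 39]);
  translate([39, 0, 909]) cube([573, 15, 39]);
}
translate([530, -581, 0]) {
  translate([0, 0, 394]) cube([250, 301, 34]);
  cube([42, 42, 394]);
  translate([208, 0, 0]) cube([42, 42, 394]);
  translate([0, 259, 0]) cube([42, 42, 394]);
  translate([208, 259, 0]) cube([42, 42, 394]);
}
translate([530, 1057, 0]) {
  translate([0, 0, 394]) cube([250, 301, 34]);
  cube([42, 42, 394]);
  translate([208, 0, 0]) cube([42, 42, 394]);
  translate([0, 259, 0]) cube([42, 42, 394]);
  translate([208, 259, 0]) cube([42, 42, 394]);
}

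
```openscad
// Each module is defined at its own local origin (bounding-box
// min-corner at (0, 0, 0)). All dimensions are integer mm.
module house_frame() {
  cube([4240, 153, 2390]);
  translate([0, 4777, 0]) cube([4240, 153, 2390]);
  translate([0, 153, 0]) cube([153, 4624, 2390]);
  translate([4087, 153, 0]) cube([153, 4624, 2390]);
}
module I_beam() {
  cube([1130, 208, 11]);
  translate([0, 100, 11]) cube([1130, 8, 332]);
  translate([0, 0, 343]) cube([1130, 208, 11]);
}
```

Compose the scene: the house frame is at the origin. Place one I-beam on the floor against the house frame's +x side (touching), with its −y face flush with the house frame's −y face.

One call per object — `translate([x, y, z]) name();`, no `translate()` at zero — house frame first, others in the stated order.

house_frame();
translate([4240, 0, 0]) I_beam();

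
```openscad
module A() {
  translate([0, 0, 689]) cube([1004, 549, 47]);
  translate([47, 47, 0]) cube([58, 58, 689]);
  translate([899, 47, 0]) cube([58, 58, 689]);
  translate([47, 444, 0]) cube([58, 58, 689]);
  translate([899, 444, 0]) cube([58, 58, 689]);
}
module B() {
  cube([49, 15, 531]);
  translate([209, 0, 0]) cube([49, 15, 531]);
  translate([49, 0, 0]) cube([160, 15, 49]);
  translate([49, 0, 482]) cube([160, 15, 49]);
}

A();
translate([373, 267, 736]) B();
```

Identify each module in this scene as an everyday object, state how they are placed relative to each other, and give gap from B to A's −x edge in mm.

A is a table. B is a picture frame. The picture frame is on top of the table, centred. The gap from the picture frame to the table's −x edge is 373 mm.

The picture frame's min-x is at 373; the table's min-x is 0; gap = 373 mm.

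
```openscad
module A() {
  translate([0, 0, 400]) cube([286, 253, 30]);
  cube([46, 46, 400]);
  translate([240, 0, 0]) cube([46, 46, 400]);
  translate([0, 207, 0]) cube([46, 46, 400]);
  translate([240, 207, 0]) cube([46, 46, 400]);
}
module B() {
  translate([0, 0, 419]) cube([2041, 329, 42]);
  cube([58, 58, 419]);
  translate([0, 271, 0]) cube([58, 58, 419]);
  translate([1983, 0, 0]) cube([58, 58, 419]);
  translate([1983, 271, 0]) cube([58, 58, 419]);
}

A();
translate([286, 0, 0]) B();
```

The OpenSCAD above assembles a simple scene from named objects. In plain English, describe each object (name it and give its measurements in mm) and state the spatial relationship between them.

A is a four-legged stool. The seat is 286×253 mm, 30 mm thick, top at z = 430 mm. It stands on four square legs, each 46×46 mm in cross-section, from z = 0 to the seat underside, each flush with a corner of the seat.

B is a long wooden bench with a 2041 mm (x) × 329 mm (y) seat, 42 mm thick, its top surface 461 mm above the floor. Four 58 mm square legs at the seat corners, flush with the edges, run from z = 0 to the seat underside.

The bench is against the stool's +x side, with their −y faces flush.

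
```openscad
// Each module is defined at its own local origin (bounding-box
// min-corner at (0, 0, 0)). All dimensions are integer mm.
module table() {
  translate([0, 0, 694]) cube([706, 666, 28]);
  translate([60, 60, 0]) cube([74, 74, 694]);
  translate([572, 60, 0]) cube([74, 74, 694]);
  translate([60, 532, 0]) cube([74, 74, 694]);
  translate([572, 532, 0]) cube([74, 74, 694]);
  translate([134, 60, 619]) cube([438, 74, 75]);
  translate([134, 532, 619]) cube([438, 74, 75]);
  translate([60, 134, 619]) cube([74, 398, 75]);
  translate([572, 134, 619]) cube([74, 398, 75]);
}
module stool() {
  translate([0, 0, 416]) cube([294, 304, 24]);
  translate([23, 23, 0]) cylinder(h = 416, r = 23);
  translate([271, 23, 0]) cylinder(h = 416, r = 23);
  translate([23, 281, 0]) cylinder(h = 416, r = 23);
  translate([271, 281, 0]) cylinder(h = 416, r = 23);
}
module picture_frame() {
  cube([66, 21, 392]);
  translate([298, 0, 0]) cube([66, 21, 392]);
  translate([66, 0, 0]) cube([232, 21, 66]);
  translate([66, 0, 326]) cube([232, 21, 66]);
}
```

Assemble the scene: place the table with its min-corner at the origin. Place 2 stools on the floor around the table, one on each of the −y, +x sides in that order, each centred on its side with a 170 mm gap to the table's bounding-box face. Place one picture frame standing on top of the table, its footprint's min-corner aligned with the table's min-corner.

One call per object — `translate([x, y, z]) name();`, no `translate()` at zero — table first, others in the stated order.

table();
translate([206, -474, 0]) stool();
translate([876, 181, 0]) stool();
translate([0, 0, 722]) picture_frame();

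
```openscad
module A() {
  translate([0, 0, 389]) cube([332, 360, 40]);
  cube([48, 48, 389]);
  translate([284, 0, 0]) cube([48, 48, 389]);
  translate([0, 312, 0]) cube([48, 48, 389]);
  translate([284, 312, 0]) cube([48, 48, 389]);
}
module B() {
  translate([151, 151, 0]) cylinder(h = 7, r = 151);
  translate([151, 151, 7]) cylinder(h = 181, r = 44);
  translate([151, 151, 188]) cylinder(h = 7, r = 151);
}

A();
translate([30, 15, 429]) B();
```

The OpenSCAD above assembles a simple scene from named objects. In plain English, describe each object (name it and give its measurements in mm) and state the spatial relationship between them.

A is a four-legged stool. The seat is a 332×360×40 mm slab whose top surface is at z = 429 mm; four square legs, each 48×48 mm in cross-section, run from the floor (z = 0) to the underside of the seat, each flush with a corner of the seat.

B is a spool: two coaxial disc flanges of radius 151 mm and thickness 7 mm, joined by a core cylinder of radius 44 mm and height 181 mm. The lower flange rests on z = 0 and the three cylinders share a vertical axis.

The spool is on top of the stool.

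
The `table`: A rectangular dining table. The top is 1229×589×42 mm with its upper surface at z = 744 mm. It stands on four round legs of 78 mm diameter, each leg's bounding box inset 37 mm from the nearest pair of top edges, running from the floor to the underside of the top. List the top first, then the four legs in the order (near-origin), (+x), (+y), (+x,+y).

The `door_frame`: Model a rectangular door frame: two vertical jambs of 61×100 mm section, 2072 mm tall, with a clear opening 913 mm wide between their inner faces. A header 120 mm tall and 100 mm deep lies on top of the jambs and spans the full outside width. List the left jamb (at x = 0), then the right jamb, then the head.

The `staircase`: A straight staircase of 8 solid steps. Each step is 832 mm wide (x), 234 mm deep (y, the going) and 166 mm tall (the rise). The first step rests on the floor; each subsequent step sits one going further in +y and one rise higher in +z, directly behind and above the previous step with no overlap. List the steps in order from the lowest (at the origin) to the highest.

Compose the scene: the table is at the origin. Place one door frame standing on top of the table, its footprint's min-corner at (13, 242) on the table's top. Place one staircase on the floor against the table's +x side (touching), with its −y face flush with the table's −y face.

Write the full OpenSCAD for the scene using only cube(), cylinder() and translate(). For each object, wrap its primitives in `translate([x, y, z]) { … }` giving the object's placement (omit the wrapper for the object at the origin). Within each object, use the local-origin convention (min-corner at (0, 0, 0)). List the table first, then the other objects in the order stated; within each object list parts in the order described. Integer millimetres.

translate([0, 0, 702]) cube([1229, 589, 42]);
translate([76, 76, 0]) cylinder(h = 702, r = 39);
translate([1153, 76, 0]) cylinder(h = 702, r = 39);
translate([76, 513, 0]) cylinder(h = 702, r = 39);
translate([1153, 513, 0]) cylinder(h = 702, r = 39);
translate([13, 242, 744]) {
  cube([61, 100, 2072]);
  translate([974, 0, 0]) cube([61, 100, 2072]);
  translate([0, 0, 2072]) cube([1035, 100, 120]);
}
translate([1229, 0, 0]) {
  cube([832, 234, 166]);
  translate([0, 234, 166]) cube([832, 234, 166]);
  translate([0, 468, 332]) cube([832, 234, 166]);
  translate([0, 702, 498]) cube([832, 234, 166]);
  translate([0, 936, 664]) cube([832, 234, 166]);
  translate([0, 1170, 830]) cube([832, 234, 166]);
  translate([0, 1404, 996]) cube([832, 234, 166]);
  translate([0, 1638, 1162]) cube([832, 234, 166]);
}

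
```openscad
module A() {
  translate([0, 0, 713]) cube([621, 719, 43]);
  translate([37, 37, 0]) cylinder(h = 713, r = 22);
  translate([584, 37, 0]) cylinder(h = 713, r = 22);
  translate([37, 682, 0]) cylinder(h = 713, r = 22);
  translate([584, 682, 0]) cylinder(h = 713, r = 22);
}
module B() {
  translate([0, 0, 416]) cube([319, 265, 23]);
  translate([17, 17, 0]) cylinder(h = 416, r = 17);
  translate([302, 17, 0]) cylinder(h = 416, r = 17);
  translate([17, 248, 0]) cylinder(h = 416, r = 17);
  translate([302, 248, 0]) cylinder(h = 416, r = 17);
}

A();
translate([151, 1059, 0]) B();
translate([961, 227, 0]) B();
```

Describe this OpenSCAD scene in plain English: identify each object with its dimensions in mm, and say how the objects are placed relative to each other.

A is a table: top 621 mm (x) × 719 mm (y), 43 mm thick, upper face at z = 756 mm, on four round legs of 44 mm diameter, each leg's bounding box inset 15 mm from the nearest pair of top edges, running from z = 0 to the bottom of the top.

B is a four-legged stool. The seat is a 319×265×23 mm slab whose top surface is at z = 439 mm; four round legs, each 34 mm in diameter, run from the floor (z = 0) to the underside of the seat, each leg's axis is inset half a diameter from the nearest pair of seat edges (so the leg's bounding box is flush with the corner).

Two stools sit around the table at the +y, +x sides.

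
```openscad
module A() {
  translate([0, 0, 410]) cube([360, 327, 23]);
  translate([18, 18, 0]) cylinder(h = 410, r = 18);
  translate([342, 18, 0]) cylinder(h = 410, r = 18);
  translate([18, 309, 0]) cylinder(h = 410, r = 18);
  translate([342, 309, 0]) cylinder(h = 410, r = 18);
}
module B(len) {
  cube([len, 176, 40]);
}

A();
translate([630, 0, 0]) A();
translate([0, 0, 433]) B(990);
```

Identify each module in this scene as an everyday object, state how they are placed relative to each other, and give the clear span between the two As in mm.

Second stool starts at x = 630; first ends at x = 360; clear span = 630 − 360 = 270 mm.

A is a stool. B is a beam. A beam spans the tops of two stools. The clear span between the two stools is 270 mm.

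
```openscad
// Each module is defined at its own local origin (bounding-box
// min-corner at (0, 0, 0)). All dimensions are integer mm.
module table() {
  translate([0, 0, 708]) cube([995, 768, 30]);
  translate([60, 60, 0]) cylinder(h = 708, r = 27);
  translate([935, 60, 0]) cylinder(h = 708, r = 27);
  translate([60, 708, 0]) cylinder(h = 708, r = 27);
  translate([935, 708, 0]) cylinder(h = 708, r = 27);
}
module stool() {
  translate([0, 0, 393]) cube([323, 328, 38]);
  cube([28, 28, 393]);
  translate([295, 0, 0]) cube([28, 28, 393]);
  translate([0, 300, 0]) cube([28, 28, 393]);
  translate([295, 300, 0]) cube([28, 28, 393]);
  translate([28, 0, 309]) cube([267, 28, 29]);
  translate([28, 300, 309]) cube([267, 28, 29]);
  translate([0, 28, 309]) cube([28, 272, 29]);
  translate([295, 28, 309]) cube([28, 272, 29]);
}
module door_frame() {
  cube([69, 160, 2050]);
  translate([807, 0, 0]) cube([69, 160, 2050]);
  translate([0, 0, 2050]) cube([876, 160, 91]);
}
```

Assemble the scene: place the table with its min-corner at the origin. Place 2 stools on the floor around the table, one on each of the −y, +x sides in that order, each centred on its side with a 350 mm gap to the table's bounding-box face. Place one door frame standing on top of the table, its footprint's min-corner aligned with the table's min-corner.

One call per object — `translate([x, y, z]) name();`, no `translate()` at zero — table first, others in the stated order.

table();
translate([336, -678, 0]) stool();
translate([1345, 220, 0]) stool();
translate([0, 0, 738]) door_frame();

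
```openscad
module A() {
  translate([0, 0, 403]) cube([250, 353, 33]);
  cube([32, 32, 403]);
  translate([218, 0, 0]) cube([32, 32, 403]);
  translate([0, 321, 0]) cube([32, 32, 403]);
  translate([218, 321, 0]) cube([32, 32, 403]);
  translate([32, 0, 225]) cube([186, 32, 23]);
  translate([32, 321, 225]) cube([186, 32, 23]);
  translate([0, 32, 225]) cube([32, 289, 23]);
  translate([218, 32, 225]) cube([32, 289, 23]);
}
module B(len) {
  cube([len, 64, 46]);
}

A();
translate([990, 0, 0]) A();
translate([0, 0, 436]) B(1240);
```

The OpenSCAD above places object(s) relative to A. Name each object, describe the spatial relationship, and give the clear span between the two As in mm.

A is a stool. B is a beam. A beam spans the tops of two stools. The clear span between the two stools is 740 mm.

Second stool starts at x = 990; first ends at x = 250; clear span = 990 − 250 = 740 mm.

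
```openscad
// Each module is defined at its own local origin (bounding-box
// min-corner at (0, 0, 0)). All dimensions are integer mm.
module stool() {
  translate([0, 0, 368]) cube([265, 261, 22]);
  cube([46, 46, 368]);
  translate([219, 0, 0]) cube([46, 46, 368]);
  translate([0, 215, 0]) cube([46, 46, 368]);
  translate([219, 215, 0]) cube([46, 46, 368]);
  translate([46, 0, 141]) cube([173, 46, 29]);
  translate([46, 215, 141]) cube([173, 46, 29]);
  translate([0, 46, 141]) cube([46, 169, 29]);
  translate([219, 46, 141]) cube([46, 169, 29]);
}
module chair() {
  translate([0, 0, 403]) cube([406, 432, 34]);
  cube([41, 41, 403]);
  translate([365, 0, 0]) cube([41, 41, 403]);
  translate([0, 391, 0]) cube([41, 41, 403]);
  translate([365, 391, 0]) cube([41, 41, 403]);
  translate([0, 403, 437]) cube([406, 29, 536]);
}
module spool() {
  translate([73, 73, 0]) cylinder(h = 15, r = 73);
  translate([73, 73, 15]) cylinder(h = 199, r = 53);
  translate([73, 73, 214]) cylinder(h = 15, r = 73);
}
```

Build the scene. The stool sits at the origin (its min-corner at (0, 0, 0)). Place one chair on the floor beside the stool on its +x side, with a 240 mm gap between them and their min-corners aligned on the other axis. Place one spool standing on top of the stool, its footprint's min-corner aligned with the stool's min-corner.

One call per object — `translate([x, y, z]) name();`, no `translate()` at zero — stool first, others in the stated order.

stool();
translate([505, 0, 0]) chair();
translate([0, 0, 390]) spool();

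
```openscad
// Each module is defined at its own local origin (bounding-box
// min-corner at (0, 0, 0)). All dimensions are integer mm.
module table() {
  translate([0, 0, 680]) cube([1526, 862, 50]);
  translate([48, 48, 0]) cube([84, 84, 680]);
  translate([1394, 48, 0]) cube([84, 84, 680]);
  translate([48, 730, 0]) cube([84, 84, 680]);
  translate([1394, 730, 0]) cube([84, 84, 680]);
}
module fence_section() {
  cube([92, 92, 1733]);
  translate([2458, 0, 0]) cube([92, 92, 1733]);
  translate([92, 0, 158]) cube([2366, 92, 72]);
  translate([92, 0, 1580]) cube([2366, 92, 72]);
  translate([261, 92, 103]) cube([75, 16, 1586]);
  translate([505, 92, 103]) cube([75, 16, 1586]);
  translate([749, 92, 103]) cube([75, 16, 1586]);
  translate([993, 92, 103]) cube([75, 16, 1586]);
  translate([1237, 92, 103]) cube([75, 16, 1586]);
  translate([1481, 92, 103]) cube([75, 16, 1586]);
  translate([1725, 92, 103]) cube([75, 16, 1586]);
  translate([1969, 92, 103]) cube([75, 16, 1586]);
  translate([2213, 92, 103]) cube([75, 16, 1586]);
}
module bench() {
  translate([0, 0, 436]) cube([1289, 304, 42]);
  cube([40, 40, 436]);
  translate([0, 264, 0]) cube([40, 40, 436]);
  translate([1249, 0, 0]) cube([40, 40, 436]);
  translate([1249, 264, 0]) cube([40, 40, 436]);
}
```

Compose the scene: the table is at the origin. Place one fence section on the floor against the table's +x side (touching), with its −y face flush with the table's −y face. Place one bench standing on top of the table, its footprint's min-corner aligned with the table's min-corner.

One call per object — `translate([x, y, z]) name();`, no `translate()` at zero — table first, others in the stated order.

table();
translate([1526, 0, 0]) fence_section();
translate([0, 0, 730]) bench();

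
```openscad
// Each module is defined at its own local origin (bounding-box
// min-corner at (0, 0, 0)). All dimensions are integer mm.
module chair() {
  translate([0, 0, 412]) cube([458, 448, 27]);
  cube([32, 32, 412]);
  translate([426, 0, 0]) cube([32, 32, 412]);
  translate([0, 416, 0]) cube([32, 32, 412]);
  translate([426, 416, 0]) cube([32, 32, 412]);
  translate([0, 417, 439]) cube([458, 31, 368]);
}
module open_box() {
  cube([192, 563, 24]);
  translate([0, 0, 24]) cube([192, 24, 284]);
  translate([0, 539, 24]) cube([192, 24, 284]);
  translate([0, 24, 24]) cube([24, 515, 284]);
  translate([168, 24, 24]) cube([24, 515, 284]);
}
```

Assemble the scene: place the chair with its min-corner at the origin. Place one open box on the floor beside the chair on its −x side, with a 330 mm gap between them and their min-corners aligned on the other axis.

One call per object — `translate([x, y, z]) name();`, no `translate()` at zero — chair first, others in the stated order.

chair();
translate([-522, 0, 0]) open_box();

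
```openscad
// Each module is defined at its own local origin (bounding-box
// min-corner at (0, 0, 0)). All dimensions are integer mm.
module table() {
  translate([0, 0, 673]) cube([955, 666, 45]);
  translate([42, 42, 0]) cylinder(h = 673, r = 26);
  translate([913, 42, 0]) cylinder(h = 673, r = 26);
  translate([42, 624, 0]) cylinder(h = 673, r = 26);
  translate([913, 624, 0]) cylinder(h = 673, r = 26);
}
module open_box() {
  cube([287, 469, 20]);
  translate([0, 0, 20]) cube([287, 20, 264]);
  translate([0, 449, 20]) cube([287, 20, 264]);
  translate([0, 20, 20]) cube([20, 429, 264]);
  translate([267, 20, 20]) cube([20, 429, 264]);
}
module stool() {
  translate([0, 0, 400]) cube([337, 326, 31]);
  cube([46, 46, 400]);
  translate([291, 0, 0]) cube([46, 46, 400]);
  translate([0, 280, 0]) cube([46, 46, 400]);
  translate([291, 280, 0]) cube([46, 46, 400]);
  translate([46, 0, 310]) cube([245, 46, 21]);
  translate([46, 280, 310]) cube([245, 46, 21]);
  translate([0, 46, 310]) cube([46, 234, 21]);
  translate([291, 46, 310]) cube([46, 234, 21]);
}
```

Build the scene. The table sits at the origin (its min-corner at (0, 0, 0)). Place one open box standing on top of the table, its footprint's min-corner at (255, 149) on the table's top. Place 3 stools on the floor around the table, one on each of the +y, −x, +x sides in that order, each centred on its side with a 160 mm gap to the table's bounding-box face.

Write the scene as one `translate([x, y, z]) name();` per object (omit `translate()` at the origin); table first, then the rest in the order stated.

table();
translate([255, 149, 718]) open_box();
translate([309, 826, 0]) stool();
translate([-497, 170, 0]) stool();
translate([1115, 170, 0]) stool();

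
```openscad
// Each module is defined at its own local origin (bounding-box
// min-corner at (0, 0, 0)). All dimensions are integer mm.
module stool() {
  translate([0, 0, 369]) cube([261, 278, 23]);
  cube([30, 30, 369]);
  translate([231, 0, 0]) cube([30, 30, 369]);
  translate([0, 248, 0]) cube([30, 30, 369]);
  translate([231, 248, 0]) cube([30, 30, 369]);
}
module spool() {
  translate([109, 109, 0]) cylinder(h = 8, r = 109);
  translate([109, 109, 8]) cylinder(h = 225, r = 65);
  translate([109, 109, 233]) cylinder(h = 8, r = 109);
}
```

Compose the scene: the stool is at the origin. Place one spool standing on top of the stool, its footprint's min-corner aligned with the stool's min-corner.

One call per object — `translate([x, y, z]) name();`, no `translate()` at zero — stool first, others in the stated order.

stool();
translate([0, 0, 392]) spool();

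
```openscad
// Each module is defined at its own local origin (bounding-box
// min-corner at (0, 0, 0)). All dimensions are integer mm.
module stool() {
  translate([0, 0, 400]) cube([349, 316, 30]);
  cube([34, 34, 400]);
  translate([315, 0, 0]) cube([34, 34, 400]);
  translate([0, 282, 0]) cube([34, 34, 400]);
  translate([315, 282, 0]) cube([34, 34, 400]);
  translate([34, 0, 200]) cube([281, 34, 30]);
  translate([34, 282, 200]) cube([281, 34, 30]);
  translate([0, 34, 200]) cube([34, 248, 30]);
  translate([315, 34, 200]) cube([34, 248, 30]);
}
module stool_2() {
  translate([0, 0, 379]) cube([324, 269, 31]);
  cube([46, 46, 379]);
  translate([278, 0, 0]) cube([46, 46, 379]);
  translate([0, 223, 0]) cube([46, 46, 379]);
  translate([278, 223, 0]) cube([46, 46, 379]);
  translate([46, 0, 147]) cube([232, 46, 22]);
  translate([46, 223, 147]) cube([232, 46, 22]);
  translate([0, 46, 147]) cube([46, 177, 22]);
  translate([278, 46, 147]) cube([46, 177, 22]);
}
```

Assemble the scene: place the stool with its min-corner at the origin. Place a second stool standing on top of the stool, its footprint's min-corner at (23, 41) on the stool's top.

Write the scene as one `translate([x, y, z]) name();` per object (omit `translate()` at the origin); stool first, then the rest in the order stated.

stool();
translate([23, 41, 430]) stool_2();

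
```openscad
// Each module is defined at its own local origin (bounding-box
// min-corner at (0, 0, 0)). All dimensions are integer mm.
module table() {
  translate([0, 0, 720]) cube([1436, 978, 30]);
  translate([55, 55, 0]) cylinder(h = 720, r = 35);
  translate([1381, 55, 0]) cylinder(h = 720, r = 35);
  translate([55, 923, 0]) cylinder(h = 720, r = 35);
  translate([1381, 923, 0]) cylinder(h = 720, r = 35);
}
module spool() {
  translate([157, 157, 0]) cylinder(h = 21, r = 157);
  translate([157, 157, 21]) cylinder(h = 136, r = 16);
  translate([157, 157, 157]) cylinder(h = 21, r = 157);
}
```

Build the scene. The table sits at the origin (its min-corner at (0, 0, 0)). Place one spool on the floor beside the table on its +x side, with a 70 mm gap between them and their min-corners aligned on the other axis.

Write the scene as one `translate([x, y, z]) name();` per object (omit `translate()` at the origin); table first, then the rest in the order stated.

table();
translate([1506, 0, 0]) spool();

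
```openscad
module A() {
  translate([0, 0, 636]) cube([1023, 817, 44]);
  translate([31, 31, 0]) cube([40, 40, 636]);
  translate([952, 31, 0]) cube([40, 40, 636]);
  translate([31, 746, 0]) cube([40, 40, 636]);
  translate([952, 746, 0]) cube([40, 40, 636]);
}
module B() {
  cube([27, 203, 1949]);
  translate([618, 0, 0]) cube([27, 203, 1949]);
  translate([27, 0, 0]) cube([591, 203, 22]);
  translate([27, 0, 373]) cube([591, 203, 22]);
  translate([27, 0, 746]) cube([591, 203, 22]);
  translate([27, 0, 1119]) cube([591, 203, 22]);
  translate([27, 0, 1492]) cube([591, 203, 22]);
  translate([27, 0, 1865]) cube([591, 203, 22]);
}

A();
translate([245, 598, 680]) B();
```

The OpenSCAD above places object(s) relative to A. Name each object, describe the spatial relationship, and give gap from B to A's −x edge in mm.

The bookshelf's min-x is at 245; the table's min-x is 0; gap = 245 mm.

A is a table. B is a bookshelf. The bookshelf is on top of the table. The gap from the bookshelf to the table's −x edge is 245 mm.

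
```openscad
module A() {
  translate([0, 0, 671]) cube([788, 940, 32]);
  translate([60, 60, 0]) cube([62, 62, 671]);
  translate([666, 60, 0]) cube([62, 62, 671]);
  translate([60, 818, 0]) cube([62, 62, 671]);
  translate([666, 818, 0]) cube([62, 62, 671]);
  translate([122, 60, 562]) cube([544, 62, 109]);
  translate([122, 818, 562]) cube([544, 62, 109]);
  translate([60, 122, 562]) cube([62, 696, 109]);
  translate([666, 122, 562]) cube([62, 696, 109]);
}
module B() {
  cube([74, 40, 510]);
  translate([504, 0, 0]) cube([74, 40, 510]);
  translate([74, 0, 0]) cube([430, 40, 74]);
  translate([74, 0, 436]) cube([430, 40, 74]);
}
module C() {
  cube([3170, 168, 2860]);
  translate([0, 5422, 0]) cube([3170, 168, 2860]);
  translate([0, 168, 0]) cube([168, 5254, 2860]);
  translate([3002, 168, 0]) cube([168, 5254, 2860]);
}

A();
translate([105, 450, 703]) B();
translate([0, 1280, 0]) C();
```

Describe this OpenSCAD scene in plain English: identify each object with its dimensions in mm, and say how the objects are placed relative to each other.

A is a table with a 788×940 mm rectangular top, 32 mm thick, top surface at z = 703 mm, supported by four 62×62 mm square legs, each inset 60 mm from the nearest pair of top edges, running from the floor. Four apron rails, 62 mm thick and 109 mm tall, run between adjacent legs with their top edges flush with the underside of the top and their outer faces flush with the legs' outer faces.

B is a picture frame with a 430×362 mm rectangular opening (x by z) and a uniform 74 mm border on every side. Frame depth is 40 mm along y. It is built from two vertical stiles running the full outside height and two horizontal rails spanning the gap between the stiles.

C is a box-shaped house frame (walls only): outside footprint 3170×5590 mm, wall height 2860 mm, wall thickness 168 mm. The two y-facing walls run the full x-width; the two x-facing walls fit between the inner faces of the y-facing walls.

The picture frame is on top of the table, centred. The house frame is on the floor beside the table on its +y side.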